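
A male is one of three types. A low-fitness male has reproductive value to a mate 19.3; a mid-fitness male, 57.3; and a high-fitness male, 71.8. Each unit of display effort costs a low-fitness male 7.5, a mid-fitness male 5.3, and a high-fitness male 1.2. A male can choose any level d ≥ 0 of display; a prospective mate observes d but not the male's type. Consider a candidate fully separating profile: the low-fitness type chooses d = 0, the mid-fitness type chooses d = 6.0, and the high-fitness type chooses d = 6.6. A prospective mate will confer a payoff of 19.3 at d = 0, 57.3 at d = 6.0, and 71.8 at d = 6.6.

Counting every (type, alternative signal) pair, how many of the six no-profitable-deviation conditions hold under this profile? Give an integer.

4

Mid-fitness (own payoff 57.3 − 5.3×6.0 = 25.5): to d=0 gives 19.3 → no gain ✓; to d=6.6 gives 71.8 − 5.3×6.6 = 36.82 → profitable ✗.
High-fitness (own payoff 71.8 − 1.2×6.6 = 63.88): to d=0 gives 19.3 → no gain ✓; to d=6.0 gives 57.3 − 1.2×6.0 = 50.1 → no gain ✓.
Low-fitness (own payoff 19.3): to d=6.0 gives 57.3 − 7.5×6.0 = 12.3 → no gain ✓; to d=6.6 gives 71.8 − 7.5×6.6 = 22.3 → profitable ✗.
4 of the 6 constraints hold; not an equilibrium.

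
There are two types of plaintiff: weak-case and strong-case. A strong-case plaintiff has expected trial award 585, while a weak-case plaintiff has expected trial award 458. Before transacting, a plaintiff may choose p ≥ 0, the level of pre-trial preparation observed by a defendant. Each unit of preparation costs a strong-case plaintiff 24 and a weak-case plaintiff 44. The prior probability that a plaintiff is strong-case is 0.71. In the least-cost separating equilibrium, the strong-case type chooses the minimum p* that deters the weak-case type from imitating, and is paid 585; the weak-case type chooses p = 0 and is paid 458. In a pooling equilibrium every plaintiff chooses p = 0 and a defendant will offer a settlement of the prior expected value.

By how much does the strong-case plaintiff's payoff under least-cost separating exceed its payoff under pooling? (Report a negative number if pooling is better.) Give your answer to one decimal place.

-32.4

Least-cost separating signal: p* solves 458 = 585 − 44·p*, so p* = (585 − 458)/44 ≈ 2.8864.
Strong-case type's separating payoff: 585 − 24 × p* = 585 − 24 × (585 − 458)/44 = 585 − 3048/44 ≈ 515.727.
Pooling payoff: 0.71 × 585 + 0.29 × 458 = 548.17.
Difference: 515.727 − 548.17 = -32.443, i.e. -32.4 to one decimal place.
The strong-case type would prefer the pooling outcome.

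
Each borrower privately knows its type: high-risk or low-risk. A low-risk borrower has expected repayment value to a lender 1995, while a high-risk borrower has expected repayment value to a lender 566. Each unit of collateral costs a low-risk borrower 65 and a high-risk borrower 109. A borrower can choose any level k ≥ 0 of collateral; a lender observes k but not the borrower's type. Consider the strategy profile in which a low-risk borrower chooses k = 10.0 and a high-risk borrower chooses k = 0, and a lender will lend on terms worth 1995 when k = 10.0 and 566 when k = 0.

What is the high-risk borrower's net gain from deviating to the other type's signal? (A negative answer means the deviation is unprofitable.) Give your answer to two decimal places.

339.00

Playing k = 0 the high-risk borrower receives 566.
Deviating to k = 10.0 brings payment 1995 at cost 109 × 10.0 = 1090, netting 905.
Gain from deviating: 905 − 566 = 339.00.
The gain is positive, so the high-risk type's incentive-compatibility constraint is violated — this profile is not a separating equilibrium.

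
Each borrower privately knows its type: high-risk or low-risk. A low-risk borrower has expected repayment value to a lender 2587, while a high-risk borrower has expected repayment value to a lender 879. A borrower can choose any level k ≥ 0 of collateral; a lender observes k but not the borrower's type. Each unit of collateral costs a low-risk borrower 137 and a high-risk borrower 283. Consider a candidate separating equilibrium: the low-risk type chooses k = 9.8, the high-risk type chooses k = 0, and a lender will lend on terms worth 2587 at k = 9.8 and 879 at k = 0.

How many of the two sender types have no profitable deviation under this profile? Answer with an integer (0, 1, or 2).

2

Low-risk type: signal → 2587 − 137 × 9.8 = 1244.4; deviate to 0 → 879. IC holds (1244.4 ≥ 879).
High-risk type: stay at 0 → 879; mimic → 2587 − 283 × 9.8 = -186.4. IC holds (879 ≥ -186.4).
2 of 2 constraints hold, so this is a separating equilibrium.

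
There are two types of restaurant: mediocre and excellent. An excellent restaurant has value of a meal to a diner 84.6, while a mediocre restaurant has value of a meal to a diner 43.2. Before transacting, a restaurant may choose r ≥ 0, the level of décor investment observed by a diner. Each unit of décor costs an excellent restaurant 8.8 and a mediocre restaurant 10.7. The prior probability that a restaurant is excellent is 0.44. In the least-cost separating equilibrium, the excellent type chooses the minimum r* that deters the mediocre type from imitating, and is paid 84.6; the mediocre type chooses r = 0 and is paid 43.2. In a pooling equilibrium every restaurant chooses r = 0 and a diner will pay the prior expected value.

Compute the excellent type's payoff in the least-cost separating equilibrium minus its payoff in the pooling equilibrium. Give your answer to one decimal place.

-10.9

Least-cost separating signal: r* solves 43.2 = 84.6 − 10.7·r*, so r* = (84.6 − 43.2)/10.7 ≈ 3.8692.
Excellent type's separating payoff: 84.6 − 8.8 × r* = 84.6 − 8.8 × (84.6 − 43.2)/10.7 = 84.6 − 364.32/10.7 ≈ 50.551.
Pooling payoff: 0.44 × 84.6 + 0.56 × 43.2 = 61.416.
Difference: 50.551 − 61.416 = -10.865, i.e. -10.9 to one decimal place.
The excellent type would prefer the pooling outcome.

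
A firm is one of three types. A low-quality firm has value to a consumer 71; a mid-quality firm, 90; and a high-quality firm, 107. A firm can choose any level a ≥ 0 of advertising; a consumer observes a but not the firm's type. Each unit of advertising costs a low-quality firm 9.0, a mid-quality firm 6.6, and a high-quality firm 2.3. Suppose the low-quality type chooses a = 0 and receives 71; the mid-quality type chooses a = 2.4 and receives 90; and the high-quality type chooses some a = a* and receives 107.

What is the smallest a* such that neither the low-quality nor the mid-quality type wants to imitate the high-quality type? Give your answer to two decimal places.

Mid-quality type (on-path payoff 90 − 6.6×2.4 = 74.16) won't mimic when 74.16 ≥ 107 − 6.6·a*, i.e. a* ≥ 4.98.
Low-quality type (on-path payoff 71) won't mimic when 71 ≥ 107 − 9.0·a*, i.e. a* ≥ 4.00.
Both must hold, so a* = max(4.00, 4.98) = 4.98. The mid-quality type's constraint binds.

4.98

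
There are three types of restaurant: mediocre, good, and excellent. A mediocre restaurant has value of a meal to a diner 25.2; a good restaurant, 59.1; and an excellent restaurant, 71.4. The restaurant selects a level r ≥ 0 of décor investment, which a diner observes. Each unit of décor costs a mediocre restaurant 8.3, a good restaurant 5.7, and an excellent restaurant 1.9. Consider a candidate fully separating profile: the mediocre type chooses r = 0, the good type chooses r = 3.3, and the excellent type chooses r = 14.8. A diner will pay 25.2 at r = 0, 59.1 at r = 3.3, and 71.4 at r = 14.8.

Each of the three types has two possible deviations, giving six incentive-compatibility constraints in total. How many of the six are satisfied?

4

Good (own payoff 59.1 − 5.7×3.3 = 40.29): to r=0 gives 25.2 → no gain ✓; to r=14.8 gives 71.4 − 5.7×14.8 = -12.96 → no gain ✓.
Excellent (own payoff 71.4 − 1.9×14.8 = 43.28): to r=0 gives 25.2 → no gain ✓; to r=3.3 gives 59.1 − 1.9×3.3 = 52.83 → profitable ✗.
Mediocre (own payoff 25.2): to r=3.3 gives 59.1 − 8.3×3.3 = 31.71 → profitable ✗; to r=14.8 gives 71.4 − 8.3×14.8 = -51.44 → no gain ✓.
4 of the 6 constraints hold; not an equilibrium.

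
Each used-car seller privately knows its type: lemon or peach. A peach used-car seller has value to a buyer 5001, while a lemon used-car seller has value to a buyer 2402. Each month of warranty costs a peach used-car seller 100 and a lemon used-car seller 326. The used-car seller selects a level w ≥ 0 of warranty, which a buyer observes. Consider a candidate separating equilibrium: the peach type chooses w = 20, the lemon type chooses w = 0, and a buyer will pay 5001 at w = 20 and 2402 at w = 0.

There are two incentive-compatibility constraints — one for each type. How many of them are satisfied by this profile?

2

Lemon type: stay at 0 → 2402; mimic → 5001 − 326 × 20 = -1519. IC holds (2402 ≥ -1519).
Peach type: signal → 5001 − 100 × 20 = 3001; deviate to 0 → 2402. IC holds (3001 ≥ 2402).
2 of 2 constraints hold, so this is a separating equilibrium.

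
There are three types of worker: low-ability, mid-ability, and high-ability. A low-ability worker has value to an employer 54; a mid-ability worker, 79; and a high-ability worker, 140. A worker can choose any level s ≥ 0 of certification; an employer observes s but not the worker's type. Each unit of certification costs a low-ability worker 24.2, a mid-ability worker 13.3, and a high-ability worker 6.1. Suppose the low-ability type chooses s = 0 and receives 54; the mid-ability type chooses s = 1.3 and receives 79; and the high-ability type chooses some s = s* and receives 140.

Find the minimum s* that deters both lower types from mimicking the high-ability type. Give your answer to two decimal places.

Mid-ability type (on-path payoff 79 − 13.3×1.3 = 61.71) won't mimic when 61.71 ≥ 140 − 13.3·s*, i.e. s* ≥ 5.89.
Low-ability type (on-path payoff 54) won't mimic when 54 ≥ 140 − 24.2·s*, i.e. s* ≥ 3.55.
Both must hold, so s* = max(3.55, 5.89) = 5.89. The mid-ability type's constraint binds.

5.89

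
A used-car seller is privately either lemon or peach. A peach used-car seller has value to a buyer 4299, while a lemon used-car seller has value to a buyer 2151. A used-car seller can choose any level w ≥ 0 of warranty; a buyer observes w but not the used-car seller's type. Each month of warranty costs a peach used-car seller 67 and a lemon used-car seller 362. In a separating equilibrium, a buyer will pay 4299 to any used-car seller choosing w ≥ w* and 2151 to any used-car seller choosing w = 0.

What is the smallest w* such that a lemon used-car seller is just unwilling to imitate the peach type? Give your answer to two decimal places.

A lemon used-car seller choosing w = 0 receives 2151.
Imitating at w* instead would pay 4299 at cost 362·w*, netting 4299 − 362·w*.
Indifference: 2151 = 4299 − 362·w*, so w* = (4299 − 2151) / 362 ≈ 5.93.
This is the lemon type's binding incentive-compatibility constraint; any w ≥ 5.93 sustains separation on that side.

5.93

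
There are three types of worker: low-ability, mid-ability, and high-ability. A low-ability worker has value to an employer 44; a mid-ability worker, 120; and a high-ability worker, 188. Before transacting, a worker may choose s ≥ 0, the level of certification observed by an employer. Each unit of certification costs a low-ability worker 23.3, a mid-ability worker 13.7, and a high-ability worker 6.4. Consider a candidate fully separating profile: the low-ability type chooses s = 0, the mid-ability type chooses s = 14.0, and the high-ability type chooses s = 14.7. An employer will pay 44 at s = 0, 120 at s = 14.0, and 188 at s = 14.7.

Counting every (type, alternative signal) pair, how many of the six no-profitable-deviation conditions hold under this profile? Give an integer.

Low-ability (own payoff 44): to s=14.0 gives 120 − 23.3×14.0 = -206.2 → no gain ✓; to s=14.7 gives 188 − 23.3×14.7 = -154.51 → no gain ✓.
High-ability (own payoff 188 − 6.4×14.7 = 93.92): to s=0 gives 44 → no gain ✓; to s=14.0 gives 120 − 6.4×14.0 = 30.4 → no gain ✓.
Mid-ability (own payoff 120 − 13.7×14.0 = -71.8): to s=0 gives 44 → profitable ✗; to s=14.7 gives 188 − 13.7×14.7 = -13.39 → profitable ✗.
4 of the 6 constraints hold; not an equilibrium.

4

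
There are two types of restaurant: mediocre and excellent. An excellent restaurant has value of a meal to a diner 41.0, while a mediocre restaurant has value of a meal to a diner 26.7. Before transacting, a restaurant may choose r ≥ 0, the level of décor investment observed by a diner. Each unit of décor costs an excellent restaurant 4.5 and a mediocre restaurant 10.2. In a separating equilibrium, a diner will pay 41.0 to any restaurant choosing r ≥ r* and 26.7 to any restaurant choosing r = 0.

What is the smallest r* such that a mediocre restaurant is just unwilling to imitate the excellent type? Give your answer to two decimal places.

A mediocre restaurant choosing r = 0 receives 26.7.
Imitating at r* instead would pay 41.0 at cost 10.2·r*, netting 41.0 − 10.2·r*.
Indifference: 26.7 = 41.0 − 10.2·r*, so r* = (41.0 − 26.7) / 10.2 ≈ 1.40.
At r* the mediocre type's incentive constraint just binds; the excellent type strictly prefers r* since its per-unit cost is lower.

1.40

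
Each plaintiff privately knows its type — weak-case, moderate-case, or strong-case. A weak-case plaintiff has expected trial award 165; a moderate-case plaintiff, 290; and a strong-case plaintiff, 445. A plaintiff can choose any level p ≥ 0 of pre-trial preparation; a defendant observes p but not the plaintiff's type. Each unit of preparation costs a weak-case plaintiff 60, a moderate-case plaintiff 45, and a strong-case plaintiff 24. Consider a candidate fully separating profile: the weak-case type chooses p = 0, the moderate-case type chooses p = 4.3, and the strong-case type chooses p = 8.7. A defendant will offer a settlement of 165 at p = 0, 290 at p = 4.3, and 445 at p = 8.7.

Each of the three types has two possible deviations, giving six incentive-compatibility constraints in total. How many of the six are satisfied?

5

Strong-case (own payoff 445 − 24×8.7 = 236.2): to p=0 gives 165 → no gain ✓; to p=4.3 gives 290 − 24×4.3 = 186.8 → no gain ✓.
Weak-case (own payoff 165): to p=4.3 gives 290 − 60×4.3 = 32 → no gain ✓; to p=8.7 gives 445 − 60×8.7 = -77 → no gain ✓.
Moderate-case (own payoff 290 − 45×4.3 = 96.5): to p=0 gives 165 → profitable ✗; to p=8.7 gives 445 − 45×8.7 = 53.5 → no gain ✓.
5 of the 6 constraints hold; not an equilibrium.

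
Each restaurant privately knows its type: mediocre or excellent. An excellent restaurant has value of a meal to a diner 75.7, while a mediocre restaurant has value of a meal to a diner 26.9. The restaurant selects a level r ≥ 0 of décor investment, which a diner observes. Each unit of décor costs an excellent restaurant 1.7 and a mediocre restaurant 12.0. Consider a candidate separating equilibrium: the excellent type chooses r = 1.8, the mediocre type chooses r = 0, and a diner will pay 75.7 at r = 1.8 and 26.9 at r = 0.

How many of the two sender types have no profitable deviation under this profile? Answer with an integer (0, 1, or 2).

Excellent type: signal → 75.7 − 1.7 × 1.8 = 72.64; deviate to 0 → 26.9. IC holds (72.64 ≥ 26.9).
Mediocre type: stay at 0 → 26.9; mimic → 75.7 − 12.0 × 1.8 = 54.1. IC fails (26.9 < 54.1).
1 of 2 constraints hold, so this profile is not an equilibrium.

1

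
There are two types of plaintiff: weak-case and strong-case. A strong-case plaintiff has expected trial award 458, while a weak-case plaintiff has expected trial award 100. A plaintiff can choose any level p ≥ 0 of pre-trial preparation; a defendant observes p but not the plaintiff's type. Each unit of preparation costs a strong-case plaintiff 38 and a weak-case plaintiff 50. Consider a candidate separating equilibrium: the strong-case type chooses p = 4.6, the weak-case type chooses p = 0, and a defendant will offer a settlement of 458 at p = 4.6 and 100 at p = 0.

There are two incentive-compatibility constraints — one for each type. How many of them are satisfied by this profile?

1

Weak-case type: stay at 0 → 100; mimic → 458 − 50 × 4.6 = 228. IC fails (100 < 228).
Strong-case type: signal → 458 − 38 × 4.6 = 283.2; deviate to 0 → 100. IC holds (283.2 ≥ 100).
1 of 2 constraints hold, so this profile is not an equilibrium.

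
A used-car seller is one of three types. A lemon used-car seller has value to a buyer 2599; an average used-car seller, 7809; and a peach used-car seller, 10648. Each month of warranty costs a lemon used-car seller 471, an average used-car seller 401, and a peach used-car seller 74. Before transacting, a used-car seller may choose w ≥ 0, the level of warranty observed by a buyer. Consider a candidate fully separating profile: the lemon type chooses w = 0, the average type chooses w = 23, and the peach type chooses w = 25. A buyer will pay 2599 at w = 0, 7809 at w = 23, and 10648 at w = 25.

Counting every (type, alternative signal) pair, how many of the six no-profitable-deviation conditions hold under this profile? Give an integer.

4

Lemon (own payoff 2599): to w=23 gives 7809 − 471×23 = -3024 → no gain ✓; to w=25 gives 10648 − 471×25 = -1127 → no gain ✓.
Average (own payoff 7809 − 401×23 = -1414): to w=0 gives 2599 → profitable ✗; to w=25 gives 10648 − 401×25 = 623 → profitable ✗.
Peach (own payoff 10648 − 74×25 = 8798): to w=0 gives 2599 → no gain ✓; to w=23 gives 7809 − 74×23 = 6107 → no gain ✓.
4 of the 6 constraints hold; not an equilibrium.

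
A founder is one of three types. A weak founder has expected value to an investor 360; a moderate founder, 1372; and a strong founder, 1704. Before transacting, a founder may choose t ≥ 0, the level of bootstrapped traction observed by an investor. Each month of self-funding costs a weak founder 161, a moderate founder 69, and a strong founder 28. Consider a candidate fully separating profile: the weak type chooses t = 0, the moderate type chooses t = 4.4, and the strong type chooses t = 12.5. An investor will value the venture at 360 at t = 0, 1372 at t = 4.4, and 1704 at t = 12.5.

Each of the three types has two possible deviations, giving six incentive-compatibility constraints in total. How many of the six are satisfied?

Weak (own payoff 360): to t=4.4 gives 1372 − 161×4.4 = 663.6 → profitable ✗; to t=12.5 gives 1704 − 161×12.5 = -308.5 → no gain ✓.
Strong (own payoff 1704 − 28×12.5 = 1354): to t=0 gives 360 → no gain ✓; to t=4.4 gives 1372 − 28×4.4 = 1248.8 → no gain ✓.
Moderate (own payoff 1372 − 69×4.4 = 1068.4): to t=0 gives 360 → no gain ✓; to t=12.5 gives 1704 − 69×12.5 = 841.5 → no gain ✓.
5 of the 6 constraints hold; not an equilibrium.

5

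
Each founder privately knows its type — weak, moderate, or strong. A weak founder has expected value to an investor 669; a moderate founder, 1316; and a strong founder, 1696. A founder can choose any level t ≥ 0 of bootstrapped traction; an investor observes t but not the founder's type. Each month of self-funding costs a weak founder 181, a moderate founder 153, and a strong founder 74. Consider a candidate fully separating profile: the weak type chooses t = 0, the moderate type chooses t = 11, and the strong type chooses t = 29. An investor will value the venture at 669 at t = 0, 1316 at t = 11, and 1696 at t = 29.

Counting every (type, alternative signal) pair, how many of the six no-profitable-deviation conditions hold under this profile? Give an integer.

3

Weak (own payoff 669): to t=11 gives 1316 − 181×11 = -675 → no gain ✓; to t=29 gives 1696 − 181×29 = -3553 → no gain ✓.
Strong (own payoff 1696 − 74×29 = -450): to t=0 gives 669 → profitable ✗; to t=11 gives 1316 − 74×11 = 502 → profitable ✗.
Moderate (own payoff 1316 − 153×11 = -367): to t=0 gives 669 → profitable ✗; to t=29 gives 1696 − 153×29 = -2741 → no gain ✓.
3 of the 6 constraints hold; not an equilibrium.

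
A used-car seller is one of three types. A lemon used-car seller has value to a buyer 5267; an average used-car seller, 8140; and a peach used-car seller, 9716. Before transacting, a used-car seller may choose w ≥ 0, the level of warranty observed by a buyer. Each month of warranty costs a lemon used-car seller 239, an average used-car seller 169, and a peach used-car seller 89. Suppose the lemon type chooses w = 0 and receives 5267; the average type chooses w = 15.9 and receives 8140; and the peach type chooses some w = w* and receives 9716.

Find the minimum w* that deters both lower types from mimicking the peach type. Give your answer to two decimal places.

25.23

Average type (on-path payoff 8140 − 169×15.9 = 5452.9) won't mimic when 5452.9 ≥ 9716 − 169·w*, i.e. w* ≥ 25.23.
Lemon type (on-path payoff 5267) won't mimic when 5267 ≥ 9716 − 239·w*, i.e. w* ≥ 18.62.
Both must hold, so w* = max(18.62, 25.23) = 25.23. The average type's constraint binds.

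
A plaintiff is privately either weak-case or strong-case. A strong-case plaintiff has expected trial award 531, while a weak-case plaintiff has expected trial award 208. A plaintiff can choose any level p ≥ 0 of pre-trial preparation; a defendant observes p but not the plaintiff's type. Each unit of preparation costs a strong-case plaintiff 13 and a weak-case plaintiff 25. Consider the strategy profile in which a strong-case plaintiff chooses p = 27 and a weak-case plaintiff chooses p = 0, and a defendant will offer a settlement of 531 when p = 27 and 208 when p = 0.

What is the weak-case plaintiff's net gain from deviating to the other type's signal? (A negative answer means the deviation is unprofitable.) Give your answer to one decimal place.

-352.0

Playing p = 0 the weak-case plaintiff receives 208.
Deviating to p = 27 brings payment 531 at cost 25 × 27 = 675, netting -144.
Gain from deviating: -144 − 208 = -352.0.
The gain is negative, so the weak-case type's incentive-compatibility constraint is satisfied.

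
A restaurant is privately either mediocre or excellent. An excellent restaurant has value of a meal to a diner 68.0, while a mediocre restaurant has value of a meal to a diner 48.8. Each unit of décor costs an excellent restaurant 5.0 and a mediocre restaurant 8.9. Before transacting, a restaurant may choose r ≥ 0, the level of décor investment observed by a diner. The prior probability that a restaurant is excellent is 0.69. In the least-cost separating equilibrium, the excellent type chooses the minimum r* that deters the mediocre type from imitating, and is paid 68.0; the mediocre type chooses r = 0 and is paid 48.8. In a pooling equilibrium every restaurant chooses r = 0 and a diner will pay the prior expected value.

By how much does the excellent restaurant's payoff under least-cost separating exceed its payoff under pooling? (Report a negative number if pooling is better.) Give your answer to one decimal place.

Least-cost separating signal: r* solves 48.8 = 68.0 − 8.9·r*, so r* = (68.0 − 48.8)/8.9 ≈ 2.1573.
Excellent type's separating payoff: 68.0 − 5.0 × r* = 68.0 − 5.0 × (68.0 − 48.8)/8.9 = 68.0 − 96/8.9 ≈ 57.213.
Pooling payoff: 0.69 × 68.0 + 0.31 × 48.8 = 62.048.
Difference: 57.213 − 62.048 = -4.835, i.e. -4.8 to one decimal place.
The excellent type would prefer the pooling outcome.

-4.8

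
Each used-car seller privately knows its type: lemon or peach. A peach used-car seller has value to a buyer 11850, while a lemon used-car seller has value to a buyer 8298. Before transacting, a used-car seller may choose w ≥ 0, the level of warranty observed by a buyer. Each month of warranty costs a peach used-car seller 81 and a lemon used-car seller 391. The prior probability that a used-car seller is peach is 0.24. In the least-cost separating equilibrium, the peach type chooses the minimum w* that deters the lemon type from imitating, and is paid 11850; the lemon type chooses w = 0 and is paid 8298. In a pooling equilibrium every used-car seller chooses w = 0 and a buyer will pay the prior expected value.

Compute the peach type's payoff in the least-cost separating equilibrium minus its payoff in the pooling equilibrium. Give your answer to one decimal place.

1963.7

Least-cost separating signal: w* solves 8298 = 11850 − 391·w*, so w* = (11850 − 8298)/391 ≈ 9.0844.
Peach type's separating payoff: 11850 − 81 × w* = 11850 − 81 × (11850 − 8298)/391 = 11850 − 287712/391 ≈ 11114.164.
Pooling payoff: 0.24 × 11850 + 0.76 × 8298 = 9150.48.
Difference: 11114.164 − 9150.48 = 1963.684, i.e. 1963.7 to one decimal place.
The peach type prefers to separate.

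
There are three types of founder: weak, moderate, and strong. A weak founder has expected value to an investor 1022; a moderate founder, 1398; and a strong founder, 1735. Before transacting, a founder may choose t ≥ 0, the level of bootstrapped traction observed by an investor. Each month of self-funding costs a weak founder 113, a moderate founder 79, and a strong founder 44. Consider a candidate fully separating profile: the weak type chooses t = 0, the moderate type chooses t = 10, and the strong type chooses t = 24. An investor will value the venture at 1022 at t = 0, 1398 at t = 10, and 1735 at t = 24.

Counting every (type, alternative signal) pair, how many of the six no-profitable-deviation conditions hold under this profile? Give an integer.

Weak (own payoff 1022): to t=10 gives 1398 − 113×10 = 268 → no gain ✓; to t=24 gives 1735 − 113×24 = -977 → no gain ✓.
Moderate (own payoff 1398 − 79×10 = 608): to t=0 gives 1022 → profitable ✗; to t=24 gives 1735 − 79×24 = -161 → no gain ✓.
Strong (own payoff 1735 − 44×24 = 679): to t=0 gives 1022 → profitable ✗; to t=10 gives 1398 − 44×10 = 958 → profitable ✗.
3 of the 6 constraints hold; not an equilibrium.

3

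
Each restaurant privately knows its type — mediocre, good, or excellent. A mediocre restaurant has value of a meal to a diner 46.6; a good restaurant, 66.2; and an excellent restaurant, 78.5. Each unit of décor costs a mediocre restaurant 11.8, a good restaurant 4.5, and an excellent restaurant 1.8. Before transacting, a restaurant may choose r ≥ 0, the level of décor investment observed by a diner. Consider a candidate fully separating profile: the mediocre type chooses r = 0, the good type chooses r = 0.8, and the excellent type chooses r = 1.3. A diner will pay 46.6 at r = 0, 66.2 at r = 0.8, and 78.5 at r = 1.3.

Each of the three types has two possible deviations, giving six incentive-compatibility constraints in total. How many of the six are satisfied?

Mediocre (own payoff 46.6): to r=0.8 gives 66.2 − 11.8×0.8 = 56.76 → profitable ✗; to r=1.3 gives 78.5 − 11.8×1.3 = 63.16 → profitable ✗.
Good (own payoff 66.2 − 4.5×0.8 = 62.6): to r=0 gives 46.6 → no gain ✓; to r=1.3 gives 78.5 − 4.5×1.3 = 72.65 → profitable ✗.
Excellent (own payoff 78.5 − 1.8×1.3 = 76.16): to r=0 gives 46.6 → no gain ✓; to r=0.8 gives 66.2 − 1.8×0.8 = 64.76 → no gain ✓.
3 of the 6 constraints hold; not an equilibrium.

3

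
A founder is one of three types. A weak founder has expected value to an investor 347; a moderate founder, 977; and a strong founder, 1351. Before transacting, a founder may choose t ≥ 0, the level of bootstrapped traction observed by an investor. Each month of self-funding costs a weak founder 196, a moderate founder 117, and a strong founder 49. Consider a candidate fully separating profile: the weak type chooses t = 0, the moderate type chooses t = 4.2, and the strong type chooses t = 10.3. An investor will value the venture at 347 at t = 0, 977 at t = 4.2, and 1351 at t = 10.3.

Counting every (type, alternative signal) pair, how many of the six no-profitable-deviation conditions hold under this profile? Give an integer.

6

Moderate (own payoff 977 − 117×4.2 = 485.6): to t=0 gives 347 → no gain ✓; to t=10.3 gives 1351 − 117×10.3 = 145.9 → no gain ✓.
Strong (own payoff 1351 − 49×10.3 = 846.3): to t=0 gives 347 → no gain ✓; to t=4.2 gives 977 − 49×4.2 = 771.2 → no gain ✓.
Weak (own payoff 347): to t=4.2 gives 977 − 196×4.2 = 153.8 → no gain ✓; to t=10.3 gives 1351 − 196×10.3 = -667.8 → no gain ✓.
6 of the 6 constraints hold; this profile is a separating equilibrium.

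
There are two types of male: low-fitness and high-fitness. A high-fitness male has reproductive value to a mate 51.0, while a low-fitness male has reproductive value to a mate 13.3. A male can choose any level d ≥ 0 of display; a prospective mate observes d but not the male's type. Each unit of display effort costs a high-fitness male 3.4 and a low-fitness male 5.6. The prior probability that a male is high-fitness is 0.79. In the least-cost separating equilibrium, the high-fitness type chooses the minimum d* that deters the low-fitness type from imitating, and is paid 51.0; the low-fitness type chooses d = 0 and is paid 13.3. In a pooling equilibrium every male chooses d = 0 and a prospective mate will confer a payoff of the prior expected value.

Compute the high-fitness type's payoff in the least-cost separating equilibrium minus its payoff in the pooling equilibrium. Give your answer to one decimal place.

Least-cost separating signal: d* solves 13.3 = 51.0 − 5.6·d*, so d* = (51.0 − 13.3)/5.6 ≈ 6.7321.
High-fitness type's separating payoff: 51.0 − 3.4 × d* = 51.0 − 3.4 × (51.0 − 13.3)/5.6 = 51.0 − 128.18/5.6 ≈ 28.111.
Pooling payoff: 0.79 × 51.0 + 0.21 × 13.3 = 43.083.
Difference: 28.111 − 43.083 = -14.972, i.e. -15.0 to one decimal place.
The high-fitness type would prefer the pooling outcome.

-15.0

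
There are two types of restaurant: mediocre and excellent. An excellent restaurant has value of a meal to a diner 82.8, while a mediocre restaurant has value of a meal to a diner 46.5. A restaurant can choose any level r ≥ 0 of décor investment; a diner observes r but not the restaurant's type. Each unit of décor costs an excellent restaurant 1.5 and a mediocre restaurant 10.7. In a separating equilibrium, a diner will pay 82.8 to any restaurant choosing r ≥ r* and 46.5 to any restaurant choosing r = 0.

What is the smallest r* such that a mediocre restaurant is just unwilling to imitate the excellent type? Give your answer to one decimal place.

3.4

A mediocre restaurant choosing r = 0 receives 46.5.
Imitating at r* instead would pay 82.8 at cost 10.7·r*, netting 82.8 − 10.7·r*.
Indifference: 46.5 = 82.8 − 10.7·r*, so r* = (82.8 − 46.5) / 10.7 ≈ 3.4.
At r* the mediocre type's incentive constraint just binds; the excellent type strictly prefers r* since its per-unit cost is lower.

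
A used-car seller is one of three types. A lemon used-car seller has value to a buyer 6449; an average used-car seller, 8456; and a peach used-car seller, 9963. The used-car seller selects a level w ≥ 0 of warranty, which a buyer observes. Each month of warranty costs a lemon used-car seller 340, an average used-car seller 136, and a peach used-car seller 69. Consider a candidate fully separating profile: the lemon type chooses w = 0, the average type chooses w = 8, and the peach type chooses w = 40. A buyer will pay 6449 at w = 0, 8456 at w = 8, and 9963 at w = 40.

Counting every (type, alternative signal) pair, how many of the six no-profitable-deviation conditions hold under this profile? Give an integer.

5

Peach (own payoff 9963 − 69×40 = 7203): to w=0 gives 6449 → no gain ✓; to w=8 gives 8456 − 69×8 = 7904 → profitable ✗.
Lemon (own payoff 6449): to w=8 gives 8456 − 340×8 = 5736 → no gain ✓; to w=40 gives 9963 − 340×40 = -3637 → no gain ✓.
Average (own payoff 8456 − 136×8 = 7368): to w=0 gives 6449 → no gain ✓; to w=40 gives 9963 − 136×40 = 4523 → no gain ✓.
5 of the 6 constraints hold; not an equilibrium.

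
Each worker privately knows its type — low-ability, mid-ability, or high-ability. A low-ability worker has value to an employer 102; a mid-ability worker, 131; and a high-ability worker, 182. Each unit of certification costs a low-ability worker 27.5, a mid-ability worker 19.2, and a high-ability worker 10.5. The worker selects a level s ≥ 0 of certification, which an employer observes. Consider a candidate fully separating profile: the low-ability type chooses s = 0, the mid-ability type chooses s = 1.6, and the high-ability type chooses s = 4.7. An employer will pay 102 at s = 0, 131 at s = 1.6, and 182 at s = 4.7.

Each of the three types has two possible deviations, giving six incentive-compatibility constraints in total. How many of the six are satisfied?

5

Low-ability (own payoff 102): to s=1.6 gives 131 − 27.5×1.6 = 87 → no gain ✓; to s=4.7 gives 182 − 27.5×4.7 = 52.75 → no gain ✓.
High-ability (own payoff 182 − 10.5×4.7 = 132.65): to s=0 gives 102 → no gain ✓; to s=1.6 gives 131 − 10.5×1.6 = 114.2 → no gain ✓.
Mid-ability (own payoff 131 − 19.2×1.6 = 100.28): to s=0 gives 102 → profitable ✗; to s=4.7 gives 182 − 19.2×4.7 = 91.76 → no gain ✓.
5 of the 6 constraints hold; not an equilibrium.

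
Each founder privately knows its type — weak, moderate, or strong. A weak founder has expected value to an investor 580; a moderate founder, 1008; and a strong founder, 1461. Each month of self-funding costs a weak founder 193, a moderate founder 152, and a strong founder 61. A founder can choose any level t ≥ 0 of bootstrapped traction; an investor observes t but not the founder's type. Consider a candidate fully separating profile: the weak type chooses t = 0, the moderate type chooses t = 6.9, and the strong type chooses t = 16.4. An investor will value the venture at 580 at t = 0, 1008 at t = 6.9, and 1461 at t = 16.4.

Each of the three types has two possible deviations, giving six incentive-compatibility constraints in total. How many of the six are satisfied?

Strong (own payoff 1461 − 61×16.4 = 460.6): to t=0 gives 580 → profitable ✗; to t=6.9 gives 1008 − 61×6.9 = 587.1 → profitable ✗.
Moderate (own payoff 1008 − 152×6.9 = -40.8): to t=0 gives 580 → profitable ✗; to t=16.4 gives 1461 − 152×16.4 = -1031.8 → no gain ✓.
Weak (own payoff 580): to t=6.9 gives 1008 − 193×6.9 = -323.7 → no gain ✓; to t=16.4 gives 1461 − 193×16.4 = -1704.2 → no gain ✓.
3 of the 6 constraints hold; not an equilibrium.

3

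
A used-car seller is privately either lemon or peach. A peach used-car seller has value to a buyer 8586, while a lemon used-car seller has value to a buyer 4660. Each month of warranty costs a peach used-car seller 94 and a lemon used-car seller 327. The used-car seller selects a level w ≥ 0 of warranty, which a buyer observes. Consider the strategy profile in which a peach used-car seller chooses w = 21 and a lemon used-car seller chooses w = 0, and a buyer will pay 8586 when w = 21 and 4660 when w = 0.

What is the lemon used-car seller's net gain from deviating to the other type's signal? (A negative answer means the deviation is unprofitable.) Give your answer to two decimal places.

Playing w = 0 the lemon used-car seller receives 4660.
Deviating to w = 21 brings payment 8586 at cost 327 × 21 = 6867, netting 1719.
Gain from deviating: 1719 − 4660 = -2941.00.
The gain is negative, so the lemon type's incentive-compatibility constraint is satisfied.

-2941.00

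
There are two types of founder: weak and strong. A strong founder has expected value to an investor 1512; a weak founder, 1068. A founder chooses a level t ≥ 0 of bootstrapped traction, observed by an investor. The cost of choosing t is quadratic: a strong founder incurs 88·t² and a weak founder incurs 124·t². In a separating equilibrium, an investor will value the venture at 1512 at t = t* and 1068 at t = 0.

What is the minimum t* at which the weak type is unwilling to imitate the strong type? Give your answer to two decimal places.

The weak type at t = 0 receives 1068; imitating at t* yields 1512 − 124·t*².
Indifference: 1068 = 1512 − 124·t*², so t*² = (1512 − 1068) / 124 ≈ 3.5806.
t* = √3.5806 ≈ 1.89.

1.89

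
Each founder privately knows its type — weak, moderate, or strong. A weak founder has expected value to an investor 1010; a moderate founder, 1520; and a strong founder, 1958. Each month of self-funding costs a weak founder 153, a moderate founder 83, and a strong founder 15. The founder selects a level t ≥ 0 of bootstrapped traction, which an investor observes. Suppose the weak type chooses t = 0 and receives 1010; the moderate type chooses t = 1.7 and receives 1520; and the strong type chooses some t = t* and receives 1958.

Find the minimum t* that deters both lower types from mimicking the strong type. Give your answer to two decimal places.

Moderate type (on-path payoff 1520 − 83×1.7 = 1378.9) won't mimic when 1378.9 ≥ 1958 − 83·t*, i.e. t* ≥ 6.98.
Weak type (on-path payoff 1010) won't mimic when 1010 ≥ 1958 − 153·t*, i.e. t* ≥ 6.20.
Both must hold, so t* = max(6.20, 6.98) = 6.98. The moderate type's constraint binds.

6.98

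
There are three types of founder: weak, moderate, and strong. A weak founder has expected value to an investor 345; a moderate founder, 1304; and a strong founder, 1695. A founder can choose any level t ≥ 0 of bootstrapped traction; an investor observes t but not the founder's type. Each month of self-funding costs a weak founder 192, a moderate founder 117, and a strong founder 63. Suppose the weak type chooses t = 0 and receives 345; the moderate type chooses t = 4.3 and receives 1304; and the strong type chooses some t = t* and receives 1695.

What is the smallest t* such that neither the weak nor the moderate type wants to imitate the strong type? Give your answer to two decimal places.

Weak type (on-path payoff 345) won't mimic when 345 ≥ 1695 − 192·t*, i.e. t* ≥ 7.03.
Moderate type (on-path payoff 1304 − 117×4.3 = 800.9) won't mimic when 800.9 ≥ 1695 − 117·t*, i.e. t* ≥ 7.64.
Both must hold, so t* = max(7.03, 7.64) = 7.64. The moderate type's constraint binds.

7.64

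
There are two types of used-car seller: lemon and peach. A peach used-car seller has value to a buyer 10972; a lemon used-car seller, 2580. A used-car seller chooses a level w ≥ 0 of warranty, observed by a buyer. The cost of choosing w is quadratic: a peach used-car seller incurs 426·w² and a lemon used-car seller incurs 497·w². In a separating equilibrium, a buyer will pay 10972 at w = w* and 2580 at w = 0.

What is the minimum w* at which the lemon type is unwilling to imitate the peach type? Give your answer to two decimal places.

4.11

The lemon type at w = 0 receives 2580; imitating at w* yields 10972 − 497·w*².
Indifference: 2580 = 10972 − 497·w*², so w*² = (10972 − 2580) / 497 ≈ 16.8853.
w* = √16.8853 ≈ 4.11.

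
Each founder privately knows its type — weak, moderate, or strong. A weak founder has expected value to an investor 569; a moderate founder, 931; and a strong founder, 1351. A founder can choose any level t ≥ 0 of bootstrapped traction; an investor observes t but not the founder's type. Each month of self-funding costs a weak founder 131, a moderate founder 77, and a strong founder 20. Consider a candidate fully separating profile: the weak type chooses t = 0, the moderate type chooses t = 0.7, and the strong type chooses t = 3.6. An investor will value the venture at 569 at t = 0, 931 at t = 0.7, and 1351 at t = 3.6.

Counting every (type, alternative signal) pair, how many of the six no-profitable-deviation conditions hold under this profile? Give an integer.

Strong (own payoff 1351 − 20×3.6 = 1279): to t=0 gives 569 → no gain ✓; to t=0.7 gives 931 − 20×0.7 = 917 → no gain ✓.
Moderate (own payoff 931 − 77×0.7 = 877.1): to t=0 gives 569 → no gain ✓; to t=3.6 gives 1351 − 77×3.6 = 1073.8 → profitable ✗.
Weak (own payoff 569): to t=0.7 gives 931 − 131×0.7 = 839.3 → profitable ✗; to t=3.6 gives 1351 − 131×3.6 = 879.4 → profitable ✗.
3 of the 6 constraints hold; not an equilibrium.

3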